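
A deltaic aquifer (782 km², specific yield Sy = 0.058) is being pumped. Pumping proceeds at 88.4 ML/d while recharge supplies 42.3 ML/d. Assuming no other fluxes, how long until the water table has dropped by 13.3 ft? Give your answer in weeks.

t ≈ 570 weeks

A = 782 km² = 7.82 × 10^8 m²
Δh = 13.3 ft = 4.054 m
ΔV = Sy × A × Δh = 0.058 × 7.82 × 10^8 × 4.054 = 1.839 × 10^8 m³
Net withdrawal = 88.4 − 42.3 = 46.1 ML/d = 46100 m³/d
t = ΔV / Q = 1.839 × 10^8 m³ / 46100 m³/d = 3988 d
t = 3988 d ≈ 569.8 weeks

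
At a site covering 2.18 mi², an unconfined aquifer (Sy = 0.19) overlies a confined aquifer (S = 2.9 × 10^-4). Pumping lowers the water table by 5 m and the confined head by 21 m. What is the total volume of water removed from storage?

A = 2.18 mi² = 5.646 × 10^6 m²
Unconfined: ΔV_u = Sy × A × Δh_u = 0.19 × 5.646 × 10^6 × 5 = 5.364 × 10^6 m³
Confined: ΔV_c = S × A × Δh_c = 2.9 × 10^-4 × 5.646 × 10^6 × 21 = 34390 m³
Total ΔV = 5.364 × 10^6 + 34390 = 5.398 × 10^6 m³

ΔV ≈ 5.4 × 10^6 m³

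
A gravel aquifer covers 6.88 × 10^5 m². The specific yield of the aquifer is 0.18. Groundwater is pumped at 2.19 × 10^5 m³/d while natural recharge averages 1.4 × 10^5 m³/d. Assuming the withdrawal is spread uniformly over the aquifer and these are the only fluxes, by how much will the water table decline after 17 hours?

Net abstraction = 2.19 × 10^5 − 1.4 × 10^5 = 79000 m³/d
t = 17 hours = 0.7083 d
ΔV = Q × t = 79000 m³/d × 0.7083 d = 55960 m³
Δh = ΔV / (Sy × A) = 55960 / (0.18 × 6.88 × 10^5) = 0.4519 m

Δh ≈ 0.452 m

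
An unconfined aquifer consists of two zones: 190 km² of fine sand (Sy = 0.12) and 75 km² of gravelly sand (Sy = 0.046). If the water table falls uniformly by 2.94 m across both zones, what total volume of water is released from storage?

A₁ = 190 km² = 1.9 × 10^8 m²; A₂ = 75 km² = 7.5 × 10^7 m²
ΔV₁ = 0.12 × 1.9 × 10^8 × 2.94 = 6.703 × 10^7 m³
ΔV₂ = 0.046 × 7.5 × 10^7 × 2.94 = 1.014 × 10^7 m³
ΔV = ΔV₁ + ΔV₂ = 7.718 × 10^7 m³

ΔV ≈ 7.72 × 10^7 m³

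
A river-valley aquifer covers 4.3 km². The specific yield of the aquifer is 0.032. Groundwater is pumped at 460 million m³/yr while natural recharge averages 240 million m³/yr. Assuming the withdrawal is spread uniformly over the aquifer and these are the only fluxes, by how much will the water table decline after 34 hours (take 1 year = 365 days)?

Δh ≈ 6.21 m

A = 4.3 km² = 4.3 × 10^6 m²
Net abstraction = 460 − 240 = 220 million m³/yr
Q_net = 220 million m³/yr = 6.027 × 10^5 m³/d
t = 34 hours = 1.417 d
ΔV = Q × t = 6.027 × 10^5 m³/d × 1.417 d = 8.539 × 10^5 m³
Δh = ΔV / (Sy × A) = 8.539 × 10^5 / (0.032 × 4.3 × 10^6) = 6.206 m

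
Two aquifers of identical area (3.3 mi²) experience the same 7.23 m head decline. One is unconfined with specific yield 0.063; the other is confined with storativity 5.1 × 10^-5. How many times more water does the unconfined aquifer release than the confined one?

ΔV_u / ΔV_c ≈ 1240

A = 3.3 mi² = 8.547 × 10^6 m²
Unconfined: ΔV_u = Sy × A × Δh = 0.063 × 8.547 × 10^6 × 7.23 = 3.893 × 10^6 m³
Confined: ΔV_c = S × A × Δh = 5.1 × 10^-5 × 8.547 × 10^6 × 7.23 = 3152 m³
Ratio = ΔV_u / ΔV_c = Sy / S = 0.063 / 5.1 × 10^-5 = 1235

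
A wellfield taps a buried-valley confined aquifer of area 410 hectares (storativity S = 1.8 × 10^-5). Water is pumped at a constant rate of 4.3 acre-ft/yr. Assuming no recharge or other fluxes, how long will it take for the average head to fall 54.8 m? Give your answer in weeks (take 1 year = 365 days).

t ≈ 39.8 weeks

A = 410 hectares = 4.1 × 10^6 m²
ΔV = S × A × Δh = 1.8 × 10^-5 × 4.1 × 10^6 × 54.8 = 4044 m³
Q = 4.3 acre-ft/yr = 14.53 m³/d
t = ΔV / Q = 4044 m³ / 14.53 m³/d = 278.3 d
t = 278.3 d ≈ 39.76 weeks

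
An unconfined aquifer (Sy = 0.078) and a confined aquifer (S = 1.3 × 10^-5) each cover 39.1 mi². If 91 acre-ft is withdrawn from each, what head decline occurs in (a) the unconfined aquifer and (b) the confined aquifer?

A = 39.1 mi² = 1.013 × 10^8 m²
ΔV = 91 acre-ft = 1.122 × 10^5 m³
Unconfined: Δh_u = ΔV/(Sy·A) = 1.122 × 10^5/(0.078 × 1.013 × 10^8) = 0.01421 m
Confined: Δh_c = ΔV/(S·A) = 1.122 × 10^5/(1.3 × 10^-5 × 1.013 × 10^8) = 85.26 m

Δh_u ≈ 0.0142 m; Δh_c ≈ 85.3 m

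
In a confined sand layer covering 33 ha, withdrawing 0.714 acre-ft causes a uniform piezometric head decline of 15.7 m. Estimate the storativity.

A = 33 ha = 3.3 × 10^5 m²
ΔV = 0.714 acre-ft = 880.7 m³
S = ΔV / (A × Δh) = 880.7 m³ / (3.3 × 10^5 m² × 15.7 m) = 1.7 × 10^-4

S ≈ 1.7 × 10^-4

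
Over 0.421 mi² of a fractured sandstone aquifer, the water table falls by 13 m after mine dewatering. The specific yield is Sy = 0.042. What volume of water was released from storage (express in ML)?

A = 0.421 mi² = 1.09 × 10^6 m²
ΔV = Sy × A × Δh = 0.042 × 1.09 × 10^6 m² × 13 m = 5.954 × 10^5 m³
ΔV = 5.954 × 10^5 m³ = 595.4 ML

ΔV ≈ 595 ML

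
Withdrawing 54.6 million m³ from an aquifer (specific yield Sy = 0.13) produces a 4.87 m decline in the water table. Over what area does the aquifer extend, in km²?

ΔV = 54.6 million m³ = 5.46 × 10^7 m³
A = ΔV / (Sy × Δh) = 5.46 × 10^7 / (0.13 × 4.87) = 8.624 × 10^7 m²
A = 8.624 × 10^7 m² = 86.24 km²

A ≈ 86.2 km²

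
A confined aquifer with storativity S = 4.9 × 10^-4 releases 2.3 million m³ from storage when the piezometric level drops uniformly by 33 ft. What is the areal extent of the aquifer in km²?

Δh = 33 ft = 10.06 m
ΔV = 2.3 million m³ = 2.3 × 10^6 m³
A = ΔV / (S × Δh) = 2.3 × 10^6 / (4.9 × 10^-4 × 10.06) = 4.667 × 10^8 m²
A = 4.667 × 10^8 m² = 466.7 km²

A ≈ 467 km²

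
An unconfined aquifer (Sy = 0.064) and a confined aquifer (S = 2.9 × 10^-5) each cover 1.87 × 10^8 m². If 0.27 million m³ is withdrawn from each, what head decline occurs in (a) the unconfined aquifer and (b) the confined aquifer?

Δh_u ≈ 0.0226 m; Δh_c ≈ 49.8 m

ΔV = 0.27 million m³ = 2.7 × 10^5 m³
Unconfined: Δh_u = ΔV/(Sy·A) = 2.7 × 10^5/(0.064 × 1.87 × 10^8) = 0.02256 m
Confined: Δh_c = ΔV/(S·A) = 2.7 × 10^5/(2.9 × 10^-5 × 1.87 × 10^8) = 49.79 m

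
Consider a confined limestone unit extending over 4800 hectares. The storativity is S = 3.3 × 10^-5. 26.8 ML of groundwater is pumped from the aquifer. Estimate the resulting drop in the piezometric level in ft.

Δh ≈ 55.5 ft

A = 4800 hectares = 4.8 × 10^7 m²
ΔV = 26.8 ML = 26800 m³
Δh = ΔV / (S × A) = 26800 m³ / (3.3 × 10^-5 × 4.8 × 10^7 m²) = 16.92 m
Δh = 16.92 m = 55.51 ft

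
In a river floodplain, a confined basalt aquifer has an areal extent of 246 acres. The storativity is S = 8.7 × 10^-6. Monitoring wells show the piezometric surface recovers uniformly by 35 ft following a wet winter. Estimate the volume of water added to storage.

A = 246 acres = 9.955 × 10^5 m²
Δh = 35 ft = 10.67 m
ΔV = S × A × Δh = 8.7 × 10^-6 × 9.955 × 10^5 m² × 10.67 m = 92.4 m³

ΔV ≈ 92.4 m³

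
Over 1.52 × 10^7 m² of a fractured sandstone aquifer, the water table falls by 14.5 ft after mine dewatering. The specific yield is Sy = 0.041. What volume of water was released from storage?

ΔV ≈ 2.75 × 10^6 m³

Δh = 14.5 ft = 4.42 m
ΔV = Sy × A × Δh = 0.041 × 1.52 × 10^7 m² × 4.42 m = 2.754 × 10^6 m³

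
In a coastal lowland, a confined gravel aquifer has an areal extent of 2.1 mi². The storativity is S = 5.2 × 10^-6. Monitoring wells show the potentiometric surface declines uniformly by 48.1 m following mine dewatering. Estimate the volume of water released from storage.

A = 2.1 mi² = 5.439 × 10^6 m²
ΔV = S × A × Δh = 5.2 × 10^-6 × 5.439 × 10^6 m² × 48.1 m = 1360 m³

ΔV ≈ 1360 m³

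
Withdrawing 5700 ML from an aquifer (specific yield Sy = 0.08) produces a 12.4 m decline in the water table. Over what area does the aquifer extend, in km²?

ΔV = 5700 ML = 5.7 × 10^6 m³
A = ΔV / (Sy × Δh) = 5.7 × 10^6 / (0.08 × 12.4) = 5.746 × 10^6 m²
A = 5.746 × 10^6 m² = 5.746 km²

A ≈ 5.75 km²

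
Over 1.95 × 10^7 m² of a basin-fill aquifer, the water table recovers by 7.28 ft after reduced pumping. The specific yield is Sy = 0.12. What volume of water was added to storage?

Δh = 7.28 ft = 2.219 m
ΔV = Sy × A × Δh = 0.12 × 1.95 × 10^7 m² × 2.219 m = 5.192 × 10^6 m³

ΔV ≈ 5.19 × 10^6 m³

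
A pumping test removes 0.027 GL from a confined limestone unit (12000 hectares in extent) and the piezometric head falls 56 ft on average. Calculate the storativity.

S ≈ 1.3 × 10^-5

A = 12000 hectares = 1.2 × 10^8 m²
Δh = 56 ft = 17.07 m
ΔV = 0.027 GL = 27000 m³
S = ΔV / (A × Δh) = 27000 m³ / (1.2 × 10^8 m² × 17.07 m) = 1.318 × 10^-5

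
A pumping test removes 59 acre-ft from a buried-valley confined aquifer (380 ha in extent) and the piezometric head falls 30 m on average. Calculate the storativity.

S ≈ 6.4 × 10^-4

A = 380 ha = 3.8 × 10^6 m²
ΔV = 59 acre-ft = 72780 m³
S = ΔV / (A × Δh) = 72780 m³ / (3.8 × 10^6 m² × 30 m) = 6.384 × 10^-4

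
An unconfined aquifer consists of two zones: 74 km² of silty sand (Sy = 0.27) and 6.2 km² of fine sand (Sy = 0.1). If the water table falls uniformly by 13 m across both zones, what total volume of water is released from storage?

A₁ = 74 km² = 7.4 × 10^7 m²; A₂ = 6.2 km² = 6.2 × 10^6 m²
ΔV₁ = 0.27 × 7.4 × 10^7 × 13 = 2.597 × 10^8 m³
ΔV₂ = 0.1 × 6.2 × 10^6 × 13 = 8.06 × 10^6 m³
ΔV = ΔV₁ + ΔV₂ = 2.678 × 10^8 m³

ΔV ≈ 2.68 × 10^8 m³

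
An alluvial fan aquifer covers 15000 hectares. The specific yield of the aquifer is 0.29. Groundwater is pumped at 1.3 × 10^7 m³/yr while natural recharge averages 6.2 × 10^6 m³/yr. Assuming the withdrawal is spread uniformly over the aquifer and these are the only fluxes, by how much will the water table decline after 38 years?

Δh ≈ 5.94 m

A = 15000 hectares = 1.5 × 10^8 m²
Net abstraction = 1.3 × 10^7 − 6.2 × 10^6 = 6.8 × 10^6 m³/yr
Q_net = 6.8 × 10^6 m³/yr = 18630 m³/d
t = 38 years = 13870 d
ΔV = Q × t = 18630 m³/d × 13870 d = 2.584 × 10^8 m³
Δh = ΔV / (Sy × A) = 2.584 × 10^8 / (0.29 × 1.5 × 10^8) = 5.94 m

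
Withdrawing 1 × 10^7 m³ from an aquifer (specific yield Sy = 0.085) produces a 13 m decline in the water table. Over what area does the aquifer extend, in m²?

A = ΔV / (Sy × Δh) = 1 × 10^7 / (0.085 × 13) = 9.05 × 10^6 m²

A ≈ 9.05 × 10^6 m²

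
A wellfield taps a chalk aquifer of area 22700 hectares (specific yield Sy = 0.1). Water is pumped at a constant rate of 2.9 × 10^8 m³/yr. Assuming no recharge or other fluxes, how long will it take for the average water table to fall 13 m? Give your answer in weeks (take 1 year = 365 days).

t ≈ 53.1 weeks

A = 22700 hectares = 2.27 × 10^8 m²
ΔV = Sy × A × Δh = 0.1 × 2.27 × 10^8 × 13 = 2.951 × 10^8 m³
Q = 2.9 × 10^8 m³/yr = 7.945 × 10^5 m³/d
t = ΔV / Q = 2.951 × 10^8 m³ / 7.945 × 10^5 m³/d = 371.4 d
t = 371.4 d ≈ 53.06 weeks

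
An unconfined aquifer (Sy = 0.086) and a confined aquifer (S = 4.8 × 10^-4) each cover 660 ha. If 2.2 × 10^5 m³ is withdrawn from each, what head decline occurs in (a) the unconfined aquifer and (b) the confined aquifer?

Δh_u ≈ 0.388 m; Δh_c ≈ 69.4 m

A = 660 ha = 6.6 × 10^6 m²
Unconfined: Δh_u = ΔV/(Sy·A) = 2.2 × 10^5/(0.086 × 6.6 × 10^6) = 0.3876 m
Confined: Δh_c = ΔV/(S·A) = 2.2 × 10^5/(4.8 × 10^-4 × 6.6 × 10^6) = 69.44 m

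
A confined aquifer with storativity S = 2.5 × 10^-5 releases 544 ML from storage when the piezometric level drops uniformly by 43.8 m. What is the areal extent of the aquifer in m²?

ΔV = 544 ML = 5.44 × 10^5 m³
A = ΔV / (S × Δh) = 5.44 × 10^5 / (2.5 × 10^-5 × 43.8) = 4.968 × 10^8 m²

A ≈ 4.97 × 10^8 m²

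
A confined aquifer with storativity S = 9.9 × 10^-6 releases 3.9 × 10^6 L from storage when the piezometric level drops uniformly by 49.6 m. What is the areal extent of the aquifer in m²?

A ≈ 7.94 × 10^6 m²

ΔV = 3.9 × 10^6 L = 3900 m³
A = ΔV / (S × Δh) = 3900 / (9.9 × 10^-6 × 49.6) = 7.942 × 10^6 m²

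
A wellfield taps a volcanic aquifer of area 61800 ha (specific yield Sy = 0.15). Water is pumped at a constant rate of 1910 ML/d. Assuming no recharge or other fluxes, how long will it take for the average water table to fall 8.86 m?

A = 61800 ha = 6.18 × 10^8 m²
ΔV = Sy × A × Δh = 0.15 × 6.18 × 10^8 × 8.86 = 8.213 × 10^8 m³
Q = 1910 ML/d = 1.91 × 10^6 m³/d
t = ΔV / Q = 8.213 × 10^8 m³ / 1.91 × 10^6 m³/d = 430 d

t ≈ 430 days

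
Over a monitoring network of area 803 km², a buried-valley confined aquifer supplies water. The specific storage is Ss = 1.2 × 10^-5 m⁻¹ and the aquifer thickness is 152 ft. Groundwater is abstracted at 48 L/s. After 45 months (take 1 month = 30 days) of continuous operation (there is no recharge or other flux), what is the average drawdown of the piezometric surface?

b = 152 ft = 46.33 m
S = Ss × b = 1.2 × 10^-5 m⁻¹ × 46.33 m = 5.56 × 10^-4
A = 803 km² = 8.03 × 10^8 m²
Q = 48 L/s = 4147 m³/d
t = 45 months = 1350 d
ΔV = Q × t = 4147 m³/d × 1350 d = 5.599 × 10^6 m³
Δh = ΔV / (S × A) = 5.599 × 10^6 / (5.56 × 10^-4 × 8.03 × 10^8) = 12.54 m

Δh ≈ 12.5 m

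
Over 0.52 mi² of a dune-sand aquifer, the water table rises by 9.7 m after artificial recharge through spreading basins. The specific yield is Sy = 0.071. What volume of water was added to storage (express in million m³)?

A = 0.52 mi² = 1.347 × 10^6 m²
ΔV = Sy × A × Δh = 0.071 × 1.347 × 10^6 m² × 9.7 m = 9.275 × 10^5 m³
ΔV = 9.275 × 10^5 m³ = 0.9275 million m³

ΔV ≈ 0.928 million m³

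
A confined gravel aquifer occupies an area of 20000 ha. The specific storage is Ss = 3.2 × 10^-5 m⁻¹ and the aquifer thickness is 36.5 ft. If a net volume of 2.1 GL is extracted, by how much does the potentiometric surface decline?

Δh ≈ 29.5 m

b = 36.5 ft = 11.13 m
S = Ss × b = 3.2 × 10^-5 m⁻¹ × 11.13 m = 3.56 × 10^-4
A = 20000 ha = 2 × 10^8 m²
ΔV = 2.1 GL = 2.1 × 10^6 m³
Δh = ΔV / (S × A) = 2.1 × 10^6 m³ / (3.56 × 10^-4 × 2 × 10^8 m²) = 29.49 m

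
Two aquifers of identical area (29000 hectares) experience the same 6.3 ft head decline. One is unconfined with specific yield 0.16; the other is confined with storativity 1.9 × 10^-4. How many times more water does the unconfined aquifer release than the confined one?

ΔV_u / ΔV_c ≈ 842

A = 29000 hectares = 2.9 × 10^8 m²
Δh = 6.3 ft = 1.92 m
Unconfined: ΔV_u = Sy × A × Δh = 0.16 × 2.9 × 10^8 × 1.92 = 8.91 × 10^7 m³
Confined: ΔV_c = S × A × Δh = 1.9 × 10^-4 × 2.9 × 10^8 × 1.92 = 1.058 × 10^5 m³
Ratio = ΔV_u / ΔV_c = Sy / S = 0.16 / 1.9 × 10^-4 = 842.1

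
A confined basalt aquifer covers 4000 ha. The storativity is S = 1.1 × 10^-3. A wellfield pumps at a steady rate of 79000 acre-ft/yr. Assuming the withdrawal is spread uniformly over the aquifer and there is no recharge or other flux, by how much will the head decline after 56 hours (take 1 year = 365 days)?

A = 4000 ha = 4 × 10^7 m²
Q = 79000 acre-ft/yr = 2.67 × 10^5 m³/d
t = 56 hours = 2.333 d
ΔV = Q × t = 2.67 × 10^5 m³/d × 2.333 d = 6.229 × 10^5 m³
Δh = ΔV / (S × A) = 6.229 × 10^5 / (0.0011 × 4 × 10^7) = 14.16 m

Δh ≈ 14.2 m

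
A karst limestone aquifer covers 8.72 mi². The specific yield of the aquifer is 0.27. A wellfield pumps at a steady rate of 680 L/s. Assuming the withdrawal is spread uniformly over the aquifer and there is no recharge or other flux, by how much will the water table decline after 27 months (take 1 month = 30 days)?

A = 8.72 mi² = 2.258 × 10^7 m²
Q = 680 L/s = 58750 m³/d
t = 27 months = 810 d
ΔV = Q × t = 58750 m³/d × 810 d = 4.759 × 10^7 m³
Δh = ΔV / (Sy × A) = 4.759 × 10^7 / (0.27 × 2.258 × 10^7) = 7.804 m

Δh ≈ 7.8 m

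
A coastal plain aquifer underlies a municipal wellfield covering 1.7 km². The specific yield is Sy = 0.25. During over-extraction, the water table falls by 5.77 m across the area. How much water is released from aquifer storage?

ΔV ≈ 2.45 × 10^6 m³

A = 1.7 km² = 1.7 × 10^6 m²
ΔV = Sy × A × Δh = 0.25 × 1.7 × 10^6 m² × 5.77 m = 2.452 × 10^6 m³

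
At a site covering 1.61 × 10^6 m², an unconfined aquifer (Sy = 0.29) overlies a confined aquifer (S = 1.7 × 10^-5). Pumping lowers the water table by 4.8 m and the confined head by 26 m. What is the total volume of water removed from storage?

ΔV ≈ 2.24 × 10^6 m³

Unconfined: ΔV_u = Sy × A × Δh_u = 0.29 × 1.61 × 10^6 × 4.8 = 2.241 × 10^6 m³
Confined: ΔV_c = S × A × Δh_c = 1.7 × 10^-5 × 1.61 × 10^6 × 26 = 711.6 m³
Total ΔV = 2.241 × 10^6 + 711.6 = 2.242 × 10^6 m³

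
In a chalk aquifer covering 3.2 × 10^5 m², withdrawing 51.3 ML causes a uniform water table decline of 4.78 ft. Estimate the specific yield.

Sy ≈ 0.11

Δh = 4.78 ft = 1.457 m
ΔV = 51.3 ML = 51300 m³
Sy = ΔV / (A × Δh) = 51300 m³ / (3.2 × 10^5 m² × 1.457 m) = 0.11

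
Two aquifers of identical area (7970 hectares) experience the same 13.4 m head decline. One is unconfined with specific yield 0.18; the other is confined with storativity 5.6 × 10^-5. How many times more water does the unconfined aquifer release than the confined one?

A = 7970 hectares = 7.97 × 10^7 m²
Unconfined: ΔV_u = Sy × A × Δh = 0.18 × 7.97 × 10^7 × 13.4 = 1.922 × 10^8 m³
Confined: ΔV_c = S × A × Δh = 5.6 × 10^-5 × 7.97 × 10^7 × 13.4 = 59810 m³
Ratio = ΔV_u / ΔV_c = Sy / S = 0.18 / 5.6 × 10^-5 = 3214

ΔV_u / ΔV_c ≈ 3210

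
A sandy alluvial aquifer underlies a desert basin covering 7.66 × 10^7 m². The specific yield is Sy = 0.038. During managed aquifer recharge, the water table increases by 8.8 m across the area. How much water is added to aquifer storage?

ΔV = Sy × A × Δh = 0.038 × 7.66 × 10^7 m² × 8.8 m = 2.562 × 10^7 m³

ΔV ≈ 2.56 × 10^7 m³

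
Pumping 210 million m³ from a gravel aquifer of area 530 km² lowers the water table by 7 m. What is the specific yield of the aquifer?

A = 530 km² = 5.3 × 10^8 m²
ΔV = 210 million m³ = 2.1 × 10^8 m³
Sy = ΔV / (A × Δh) = 2.1 × 10^8 m³ / (5.3 × 10^8 m² × 7 m) = 0.0566

Sy ≈ 0.057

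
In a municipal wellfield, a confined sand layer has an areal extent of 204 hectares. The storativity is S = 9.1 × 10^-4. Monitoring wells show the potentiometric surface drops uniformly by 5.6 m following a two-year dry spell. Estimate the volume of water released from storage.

A = 204 hectares = 2.04 × 10^6 m²
ΔV = S × A × Δh = 9.1 × 10^-4 × 2.04 × 10^6 m² × 5.6 m = 10400 m³

ΔV ≈ 10400 m³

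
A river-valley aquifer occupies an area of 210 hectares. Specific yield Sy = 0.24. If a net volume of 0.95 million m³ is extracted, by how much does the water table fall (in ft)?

A = 210 hectares = 2.1 × 10^6 m²
ΔV = 0.95 million m³ = 9.5 × 10^5 m³
Δh = ΔV / (Sy × A) = 9.5 × 10^5 m³ / (0.24 × 2.1 × 10^6 m²) = 1.885 m
Δh = 1.885 m = 6.184 ft

Δh ≈ 6.18 ft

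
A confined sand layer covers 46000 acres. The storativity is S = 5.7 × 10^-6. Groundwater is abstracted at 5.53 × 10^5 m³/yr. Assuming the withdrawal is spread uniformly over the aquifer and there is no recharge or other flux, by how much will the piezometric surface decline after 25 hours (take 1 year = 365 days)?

A = 46000 acres = 1.862 × 10^8 m²
Q = 5.53 × 10^5 m³/yr = 1515 m³/d
t = 25 hours = 1.042 d
ΔV = Q × t = 1515 m³/d × 1.042 d = 1578 m³
Δh = ΔV / (S × A) = 1578 / (5.7 × 10^-6 × 1.862 × 10^8) = 1.487 m

Δh ≈ 1.49 m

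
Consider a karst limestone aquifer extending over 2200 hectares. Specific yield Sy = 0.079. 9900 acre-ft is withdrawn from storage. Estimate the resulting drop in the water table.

Δh ≈ 7.03 m

A = 2200 hectares = 2.2 × 10^7 m²
ΔV = 9900 acre-ft = 1.221 × 10^7 m³
Δh = ΔV / (Sy × A) = 1.221 × 10^7 m³ / (0.079 × 2.2 × 10^7 m²) = 7.026 m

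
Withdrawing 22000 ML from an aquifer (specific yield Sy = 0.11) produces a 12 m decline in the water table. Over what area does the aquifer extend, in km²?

A ≈ 16.7 km²

ΔV = 22000 ML = 2.2 × 10^7 m³
A = ΔV / (Sy × Δh) = 2.2 × 10^7 / (0.11 × 12) = 1.667 × 10^7 m²
A = 1.667 × 10^7 m² = 16.67 km²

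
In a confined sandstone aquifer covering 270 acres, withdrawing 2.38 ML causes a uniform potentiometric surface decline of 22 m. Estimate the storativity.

S ≈ 9.9 × 10^-5

A = 270 acres = 1.093 × 10^6 m²
ΔV = 2.38 ML = 2380 m³
S = ΔV / (A × Δh) = 2380 m³ / (1.093 × 10^6 m² × 22 m) = 9.901 × 10^-5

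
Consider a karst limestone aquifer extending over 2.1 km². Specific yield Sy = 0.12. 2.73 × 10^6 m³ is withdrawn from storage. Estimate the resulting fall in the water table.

A = 2.1 km² = 2.1 × 10^6 m²
Δh = ΔV / (Sy × A) = 2.73 × 10^6 m³ / (0.12 × 2.1 × 10^6 m²) = 10.83 m

Δh ≈ 10.8 m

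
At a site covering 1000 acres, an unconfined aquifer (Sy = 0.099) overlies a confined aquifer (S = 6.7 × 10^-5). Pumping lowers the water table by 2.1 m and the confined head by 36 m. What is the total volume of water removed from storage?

A = 1000 acres = 4.047 × 10^6 m²
Unconfined: ΔV_u = Sy × A × Δh_u = 0.099 × 4.047 × 10^6 × 2.1 = 8.413 × 10^5 m³
Confined: ΔV_c = S × A × Δh_c = 6.7 × 10^-5 × 4.047 × 10^6 × 36 = 9761 m³
Total ΔV = 8.413 × 10^5 + 9761 = 8.511 × 10^5 m³

ΔV ≈ 8.51 × 10^5 m³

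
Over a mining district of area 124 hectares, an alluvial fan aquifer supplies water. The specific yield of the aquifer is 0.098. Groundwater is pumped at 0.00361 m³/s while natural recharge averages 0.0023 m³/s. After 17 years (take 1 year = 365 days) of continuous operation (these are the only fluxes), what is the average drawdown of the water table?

Δh ≈ 5.78 m

A = 124 hectares = 1.24 × 10^6 m²
Net abstraction = 0.00361 − 0.0023 = 0.00131 m³/s
Q_net = 0.00131 m³/s = 113.2 m³/d
t = 17 years = 6205 d
ΔV = Q × t = 113.2 m³/d × 6205 d = 7.023 × 10^5 m³
Δh = ΔV / (Sy × A) = 7.023 × 10^5 / (0.098 × 1.24 × 10^6) = 5.779 m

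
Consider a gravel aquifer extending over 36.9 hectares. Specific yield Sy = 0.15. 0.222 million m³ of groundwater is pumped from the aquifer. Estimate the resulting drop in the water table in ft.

Δh ≈ 13.2 ft

A = 36.9 hectares = 3.69 × 10^5 m²
ΔV = 0.222 million m³ = 2.22 × 10^5 m³
Δh = ΔV / (Sy × A) = 2.22 × 10^5 m³ / (0.15 × 3.69 × 10^5 m²) = 4.011 m
Δh = 4.011 m = 13.16 ft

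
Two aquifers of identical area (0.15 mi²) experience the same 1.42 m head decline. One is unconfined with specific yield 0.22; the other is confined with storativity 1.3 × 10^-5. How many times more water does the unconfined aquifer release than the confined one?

A = 0.15 mi² = 3.885 × 10^5 m²
Unconfined: ΔV_u = Sy × A × Δh = 0.22 × 3.885 × 10^5 × 1.42 = 1.214 × 10^5 m³
Confined: ΔV_c = S × A × Δh = 1.3 × 10^-5 × 3.885 × 10^5 × 1.42 = 7.172 m³
Ratio = ΔV_u / ΔV_c = Sy / S = 0.22 / 1.3 × 10^-5 = 16920

ΔV_u / ΔV_c ≈ 16900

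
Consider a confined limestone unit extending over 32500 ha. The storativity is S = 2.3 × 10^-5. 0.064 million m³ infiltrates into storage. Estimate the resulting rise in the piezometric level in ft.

A = 32500 ha = 3.25 × 10^8 m²
ΔV = 0.064 million m³ = 64000 m³
Δh = ΔV / (S × A) = 64000 m³ / (2.3 × 10^-5 × 3.25 × 10^8 m²) = 8.562 m
Δh = 8.562 m = 28.09 ft

Δh ≈ 28.1 ft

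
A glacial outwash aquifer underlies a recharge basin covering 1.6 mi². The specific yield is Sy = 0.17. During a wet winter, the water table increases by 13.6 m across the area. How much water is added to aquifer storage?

ΔV ≈ 9.58 × 10^6 m³

A = 1.6 mi² = 4.144 × 10^6 m²
ΔV = Sy × A × Δh = 0.17 × 4.144 × 10^6 m² × 13.6 m = 9.581 × 10^6 m³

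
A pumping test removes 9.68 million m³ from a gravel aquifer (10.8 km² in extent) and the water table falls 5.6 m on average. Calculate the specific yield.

Sy ≈ 0.16

A = 10.8 km² = 1.08 × 10^7 m²
ΔV = 9.68 million m³ = 9.68 × 10^6 m³
Sy = ΔV / (A × Δh) = 9.68 × 10^6 m³ / (1.08 × 10^7 m² × 5.6 m) = 0.1601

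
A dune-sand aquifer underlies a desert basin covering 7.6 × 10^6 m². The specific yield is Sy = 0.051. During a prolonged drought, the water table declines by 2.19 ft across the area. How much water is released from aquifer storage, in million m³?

Δh = 2.19 ft = 0.6675 m
ΔV = Sy × A × Δh = 0.051 × 7.6 × 10^6 m² × 0.6675 m = 2.587 × 10^5 m³
ΔV = 2.587 × 10^5 m³ = 0.2587 million m³

ΔV ≈ 0.259 million m³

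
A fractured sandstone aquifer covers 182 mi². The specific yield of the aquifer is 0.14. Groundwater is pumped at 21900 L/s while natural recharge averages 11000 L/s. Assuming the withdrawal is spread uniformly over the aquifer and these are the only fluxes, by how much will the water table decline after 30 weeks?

Δh ≈ 3 m

A = 182 mi² = 4.714 × 10^8 m²
Net abstraction = 21900 − 11000 = 10900 L/s
Q_net = 10900 L/s = 9.418 × 10^5 m³/d
t = 30 weeks = 210 d
ΔV = Q × t = 9.418 × 10^5 m³/d × 210 d = 1.978 × 10^8 m³
Δh = ΔV / (Sy × A) = 1.978 × 10^8 / (0.14 × 4.714 × 10^8) = 2.997 m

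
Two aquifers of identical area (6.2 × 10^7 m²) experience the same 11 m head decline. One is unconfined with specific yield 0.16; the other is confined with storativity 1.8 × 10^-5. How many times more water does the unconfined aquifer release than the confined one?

ΔV_u / ΔV_c ≈ 8890

Unconfined: ΔV_u = Sy × A × Δh = 0.16 × 6.2 × 10^7 × 11 = 1.091 × 10^8 m³
Confined: ΔV_c = S × A × Δh = 1.8 × 10^-5 × 6.2 × 10^7 × 11 = 12280 m³
Ratio = ΔV_u / ΔV_c = Sy / S = 0.16 / 1.8 × 10^-5 = 8889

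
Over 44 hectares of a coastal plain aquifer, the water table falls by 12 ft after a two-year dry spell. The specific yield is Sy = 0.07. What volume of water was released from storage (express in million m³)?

ΔV ≈ 0.113 million m³

A = 44 hectares = 4.4 × 10^5 m²
Δh = 12 ft = 3.658 m
ΔV = Sy × A × Δh = 0.07 × 4.4 × 10^5 m² × 3.658 m = 1.127 × 10^5 m³
ΔV = 1.127 × 10^5 m³ = 0.1127 million m³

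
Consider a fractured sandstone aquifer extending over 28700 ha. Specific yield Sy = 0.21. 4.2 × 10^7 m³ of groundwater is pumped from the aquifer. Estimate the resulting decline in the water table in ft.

Δh ≈ 2.29 ft

A = 28700 ha = 2.87 × 10^8 m²
Δh = ΔV / (Sy × A) = 4.2 × 10^7 m³ / (0.21 × 2.87 × 10^8 m²) = 0.6969 m
Δh = 0.6969 m = 2.286 ft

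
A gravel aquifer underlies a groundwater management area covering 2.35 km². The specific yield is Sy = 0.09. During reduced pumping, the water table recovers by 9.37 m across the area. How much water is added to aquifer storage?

ΔV ≈ 1.98 × 10^6 m³

A = 2.35 km² = 2.35 × 10^6 m²
ΔV = Sy × A × Δh = 0.09 × 2.35 × 10^6 m² × 9.37 m = 1.982 × 10^6 m³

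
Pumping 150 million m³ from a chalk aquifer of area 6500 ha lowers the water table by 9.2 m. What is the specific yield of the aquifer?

A = 6500 ha = 6.5 × 10^7 m²
ΔV = 150 million m³ = 1.5 × 10^8 m³
Sy = ΔV / (A × Δh) = 1.5 × 10^8 m³ / (6.5 × 10^7 m² × 9.2 m) = 0.2508

Sy ≈ 0.25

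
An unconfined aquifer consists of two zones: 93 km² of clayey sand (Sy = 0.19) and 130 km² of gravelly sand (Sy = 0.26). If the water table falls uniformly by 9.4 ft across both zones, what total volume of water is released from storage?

ΔV ≈ 1.47 × 10^8 m³

A₁ = 93 km² = 9.3 × 10^7 m²; A₂ = 130 km² = 1.3 × 10^8 m²
Δh = 9.4 ft = 2.865 m
ΔV₁ = 0.19 × 9.3 × 10^7 × 2.865 = 5.063 × 10^7 m³
ΔV₂ = 0.26 × 1.3 × 10^8 × 2.865 = 9.684 × 10^7 m³
ΔV = ΔV₁ + ΔV₂ = 1.475 × 10^8 m³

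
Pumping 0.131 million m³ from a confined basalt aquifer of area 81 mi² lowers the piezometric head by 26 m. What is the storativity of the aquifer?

S ≈ 2.4 × 10^-5

A = 81 mi² = 2.098 × 10^8 m²
ΔV = 0.131 million m³ = 1.31 × 10^5 m³
S = ΔV / (A × Δh) = 1.31 × 10^5 m³ / (2.098 × 10^8 m² × 26 m) = 2.402 × 10^-5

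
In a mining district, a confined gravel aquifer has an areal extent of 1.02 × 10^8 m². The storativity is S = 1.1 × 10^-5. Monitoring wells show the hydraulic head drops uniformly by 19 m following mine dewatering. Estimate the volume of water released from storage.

ΔV = S × A × Δh = 1.1 × 10^-5 × 1.02 × 10^8 m² × 19 m = 21320 m³

ΔV ≈ 21300 m³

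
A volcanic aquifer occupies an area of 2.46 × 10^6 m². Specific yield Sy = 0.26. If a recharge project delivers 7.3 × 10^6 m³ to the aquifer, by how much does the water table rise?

Δh ≈ 11.4 m

Δh = ΔV / (Sy × A) = 7.3 × 10^6 m³ / (0.26 × 2.46 × 10^6 m²) = 11.41 m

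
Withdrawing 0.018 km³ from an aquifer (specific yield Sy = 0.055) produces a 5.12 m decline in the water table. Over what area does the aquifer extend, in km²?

ΔV = 0.018 km³ = 1.8 × 10^7 m³
A = ΔV / (Sy × Δh) = 1.8 × 10^7 / (0.055 × 5.12) = 6.392 × 10^7 m²
A = 6.392 × 10^7 m² = 63.92 km²

A ≈ 63.9 km²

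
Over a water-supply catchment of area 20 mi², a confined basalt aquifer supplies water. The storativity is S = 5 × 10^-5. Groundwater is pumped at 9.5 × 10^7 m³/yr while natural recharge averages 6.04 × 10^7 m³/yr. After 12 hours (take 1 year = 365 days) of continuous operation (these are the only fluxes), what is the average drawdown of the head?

Δh ≈ 18.3 m

A = 20 mi² = 5.18 × 10^7 m²
Net abstraction = 9.5 × 10^7 − 6.04 × 10^7 = 3.46 × 10^7 m³/yr
Q_net = 3.46 × 10^7 m³/yr = 94790 m³/d
t = 12 hours = 0.5 d
ΔV = Q × t = 94790 m³/d × 0.5 d = 47400 m³
Δh = ΔV / (S × A) = 47400 / (5 × 10^-5 × 5.18 × 10^7) = 18.3 m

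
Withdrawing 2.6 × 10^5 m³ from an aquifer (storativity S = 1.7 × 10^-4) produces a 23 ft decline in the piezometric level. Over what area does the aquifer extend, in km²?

A ≈ 218 km²

Δh = 23 ft = 7.01 m
A = ΔV / (S × Δh) = 2.6 × 10^5 / (1.7 × 10^-4 × 7.01) = 2.182 × 10^8 m²
A = 2.182 × 10^8 m² = 218.2 km²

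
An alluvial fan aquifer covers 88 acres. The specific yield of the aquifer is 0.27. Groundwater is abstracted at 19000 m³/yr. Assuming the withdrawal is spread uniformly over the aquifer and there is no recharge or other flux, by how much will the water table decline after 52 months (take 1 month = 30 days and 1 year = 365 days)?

A = 88 acres = 3.561 × 10^5 m²
Q = 19000 m³/yr = 52.05 m³/d
t = 52 months = 1560 d
ΔV = Q × t = 52.05 m³/d × 1560 d = 81210 m³
Δh = ΔV / (Sy × A) = 81210 / (0.27 × 3.561 × 10^5) = 0.8445 m

Δh ≈ 0.845 m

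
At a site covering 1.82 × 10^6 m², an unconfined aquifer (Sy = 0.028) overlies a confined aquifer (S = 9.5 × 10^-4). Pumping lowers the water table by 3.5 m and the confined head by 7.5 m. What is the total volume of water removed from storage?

ΔV ≈ 1.91 × 10^5 m³

Unconfined: ΔV_u = Sy × A × Δh_u = 0.028 × 1.82 × 10^6 × 3.5 = 1.784 × 10^5 m³
Confined: ΔV_c = S × A × Δh_c = 9.5 × 10^-4 × 1.82 × 10^6 × 7.5 = 12970 m³
Total ΔV = 1.784 × 10^5 + 12970 = 1.913 × 10^5 m³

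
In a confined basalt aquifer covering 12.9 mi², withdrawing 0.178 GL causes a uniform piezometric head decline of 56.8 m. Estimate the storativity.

A = 12.9 mi² = 3.341 × 10^7 m²
ΔV = 0.178 GL = 1.78 × 10^5 m³
S = ΔV / (A × Δh) = 1.78 × 10^5 m³ / (3.341 × 10^7 m² × 56.8 m) = 9.38 × 10^-5

S ≈ 9.4 × 10^-5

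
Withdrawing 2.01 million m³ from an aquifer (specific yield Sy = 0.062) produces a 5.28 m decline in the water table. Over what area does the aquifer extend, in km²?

ΔV = 2.01 million m³ = 2.01 × 10^6 m³
A = ΔV / (Sy × Δh) = 2.01 × 10^6 / (0.062 × 5.28) = 6.14 × 10^6 m²
A = 6.14 × 10^6 m² = 6.14 km²

A ≈ 6.14 km²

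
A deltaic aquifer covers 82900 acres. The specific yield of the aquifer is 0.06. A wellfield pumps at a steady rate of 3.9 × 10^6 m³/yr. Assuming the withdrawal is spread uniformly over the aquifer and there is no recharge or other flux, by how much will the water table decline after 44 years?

Δh ≈ 8.52 m

A = 82900 acres = 3.355 × 10^8 m²
Q = 3.9 × 10^6 m³/yr = 10680 m³/d
t = 44 years = 16060 d
ΔV = Q × t = 10680 m³/d × 16060 d = 1.716 × 10^8 m³
Δh = ΔV / (Sy × A) = 1.716 × 10^8 / (0.06 × 3.355 × 10^8) = 8.525 m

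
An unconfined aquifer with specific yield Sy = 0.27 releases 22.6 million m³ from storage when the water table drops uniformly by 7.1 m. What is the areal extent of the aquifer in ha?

A ≈ 1180 ha

ΔV = 22.6 million m³ = 2.26 × 10^7 m³
A = ΔV / (Sy × Δh) = 2.26 × 10^7 / (0.27 × 7.1) = 1.179 × 10^7 m²
A = 1.179 × 10^7 m² = 1179 ha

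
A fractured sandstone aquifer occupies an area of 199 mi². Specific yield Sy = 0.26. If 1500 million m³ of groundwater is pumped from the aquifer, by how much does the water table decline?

A = 199 mi² = 5.154 × 10^8 m²
ΔV = 1500 million m³ = 1.5 × 10^9 m³
Δh = ΔV / (Sy × A) = 1.5 × 10^9 m³ / (0.26 × 5.154 × 10^8 m²) = 11.19 m

Δh ≈ 11.2 m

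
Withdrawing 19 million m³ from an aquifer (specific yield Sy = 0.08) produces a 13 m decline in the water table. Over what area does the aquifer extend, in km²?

ΔV = 19 million m³ = 1.9 × 10^7 m³
A = ΔV / (Sy × Δh) = 1.9 × 10^7 / (0.08 × 13) = 1.827 × 10^7 m²
A = 1.827 × 10^7 m² = 18.27 km²

A ≈ 18.3 km²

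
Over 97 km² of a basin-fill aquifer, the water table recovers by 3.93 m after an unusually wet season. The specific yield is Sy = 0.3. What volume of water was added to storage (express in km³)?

A = 97 km² = 9.7 × 10^7 m²
ΔV = Sy × A × Δh = 0.3 × 9.7 × 10^7 m² × 3.93 m = 1.144 × 10^8 m³
ΔV = 1.144 × 10^8 m³ = 0.1144 km³

ΔV ≈ 0.114 km³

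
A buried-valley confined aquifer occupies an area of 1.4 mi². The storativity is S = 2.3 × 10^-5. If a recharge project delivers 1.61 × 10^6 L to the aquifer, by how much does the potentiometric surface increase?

Δh ≈ 19.3 m

A = 1.4 mi² = 3.626 × 10^6 m²
ΔV = 1.61 × 10^6 L = 1610 m³
Δh = ΔV / (S × A) = 1610 m³ / (2.3 × 10^-5 × 3.626 × 10^6 m²) = 19.31 m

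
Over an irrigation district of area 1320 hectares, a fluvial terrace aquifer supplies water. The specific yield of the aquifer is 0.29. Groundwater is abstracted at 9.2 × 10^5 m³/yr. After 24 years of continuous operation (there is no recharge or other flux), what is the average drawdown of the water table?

Δh ≈ 5.77 m

A = 1320 hectares = 1.32 × 10^7 m²
Q = 9.2 × 10^5 m³/yr = 2521 m³/d
t = 24 years = 8760 d
ΔV = Q × t = 2521 m³/d × 8760 d = 2.208 × 10^7 m³
Δh = ΔV / (Sy × A) = 2.208 × 10^7 / (0.29 × 1.32 × 10^7) = 5.768 m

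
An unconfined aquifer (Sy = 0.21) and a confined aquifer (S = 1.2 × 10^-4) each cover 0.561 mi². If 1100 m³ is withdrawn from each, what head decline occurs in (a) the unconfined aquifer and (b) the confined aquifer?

Δh_u ≈ 0.00361 m; Δh_c ≈ 6.31 m

A = 0.561 mi² = 1.453 × 10^6 m²
Unconfined: Δh_u = ΔV/(Sy·A) = 1100/(0.21 × 1.453 × 10^6) = 0.003605 m
Confined: Δh_c = ΔV/(S·A) = 1100/(1.2 × 10^-4 × 1.453 × 10^6) = 6.309 m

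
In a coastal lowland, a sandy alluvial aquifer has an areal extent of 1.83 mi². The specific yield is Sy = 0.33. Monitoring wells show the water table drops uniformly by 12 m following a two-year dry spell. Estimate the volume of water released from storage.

ΔV ≈ 1.88 × 10^7 m³

A = 1.83 mi² = 4.74 × 10^6 m²
ΔV = Sy × A × Δh = 0.33 × 4.74 × 10^6 m² × 12 m = 1.877 × 10^7 m³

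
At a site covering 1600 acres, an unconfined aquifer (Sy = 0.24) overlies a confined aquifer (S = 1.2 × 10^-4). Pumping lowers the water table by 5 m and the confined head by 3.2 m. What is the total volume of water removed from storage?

ΔV ≈ 7.77 × 10^6 m³

A = 1600 acres = 6.475 × 10^6 m²
Unconfined: ΔV_u = Sy × A × Δh_u = 0.24 × 6.475 × 10^6 × 5 = 7.77 × 10^6 m³
Confined: ΔV_c = S × A × Δh_c = 1.2 × 10^-4 × 6.475 × 10^6 × 3.2 = 2486 m³
Total ΔV = 7.77 × 10^6 + 2486 = 7.772 × 10^6 m³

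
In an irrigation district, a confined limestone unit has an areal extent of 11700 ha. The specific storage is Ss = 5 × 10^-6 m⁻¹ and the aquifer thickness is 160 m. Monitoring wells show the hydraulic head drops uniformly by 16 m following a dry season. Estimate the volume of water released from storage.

S = Ss × b = 5 × 10^-6 m⁻¹ × 160 m = 8 × 10^-4
A = 11700 ha = 1.17 × 10^8 m²
ΔV = S × A × Δh = 8 × 10^-4 × 1.17 × 10^8 m² × 16 m = 1.498 × 10^6 m³

ΔV ≈ 1.5 × 10^6 m³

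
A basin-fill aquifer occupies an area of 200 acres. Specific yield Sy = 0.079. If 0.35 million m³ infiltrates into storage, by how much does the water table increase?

Δh ≈ 5.47 m

A = 200 acres = 8.094 × 10^5 m²
ΔV = 0.35 million m³ = 3.5 × 10^5 m³
Δh = ΔV / (Sy × A) = 3.5 × 10^5 m³ / (0.079 × 8.094 × 10^5 m²) = 5.474 m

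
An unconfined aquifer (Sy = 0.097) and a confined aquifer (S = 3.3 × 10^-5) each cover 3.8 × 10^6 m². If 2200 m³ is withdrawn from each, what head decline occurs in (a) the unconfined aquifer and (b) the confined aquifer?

Unconfined: Δh_u = ΔV/(Sy·A) = 2200/(0.097 × 3.8 × 10^6) = 0.005969 m
Confined: Δh_c = ΔV/(S·A) = 2200/(3.3 × 10^-5 × 3.8 × 10^6) = 17.54 m

Δh_u ≈ 0.00597 m; Δh_c ≈ 17.5 m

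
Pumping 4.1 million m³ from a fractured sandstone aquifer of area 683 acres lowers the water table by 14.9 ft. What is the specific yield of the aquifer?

Sy ≈ 0.33

A = 683 acres = 2.764 × 10^6 m²
Δh = 14.9 ft = 4.542 m
ΔV = 4.1 million m³ = 4.1 × 10^6 m³
Sy = ΔV / (A × Δh) = 4.1 × 10^6 m³ / (2.764 × 10^6 m² × 4.542 m) = 0.3266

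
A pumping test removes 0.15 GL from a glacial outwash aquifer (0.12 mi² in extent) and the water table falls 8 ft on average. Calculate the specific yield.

Sy ≈ 0.2

A = 0.12 mi² = 3.108 × 10^5 m²
Δh = 8 ft = 2.438 m
ΔV = 0.15 GL = 1.5 × 10^5 m³
Sy = ΔV / (A × Δh) = 1.5 × 10^5 m³ / (3.108 × 10^5 m² × 2.438 m) = 0.1979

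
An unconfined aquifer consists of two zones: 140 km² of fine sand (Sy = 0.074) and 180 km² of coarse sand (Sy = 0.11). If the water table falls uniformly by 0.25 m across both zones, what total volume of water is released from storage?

ΔV ≈ 7.54 × 10^6 m³

A₁ = 140 km² = 1.4 × 10^8 m²; A₂ = 180 km² = 1.8 × 10^8 m²
ΔV₁ = 0.074 × 1.4 × 10^8 × 0.25 = 2.59 × 10^6 m³
ΔV₂ = 0.11 × 1.8 × 10^8 × 0.25 = 4.95 × 10^6 m³
ΔV = ΔV₁ + ΔV₂ = 7.54 × 10^6 m³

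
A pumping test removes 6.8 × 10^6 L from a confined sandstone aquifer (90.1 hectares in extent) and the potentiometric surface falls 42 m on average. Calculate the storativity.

A = 90.1 hectares = 9.01 × 10^5 m²
ΔV = 6.8 × 10^6 L = 6800 m³
S = ΔV / (A × Δh) = 6800 m³ / (9.01 × 10^5 m² × 42 m) = 1.797 × 10^-4

S ≈ 1.8 × 10^-4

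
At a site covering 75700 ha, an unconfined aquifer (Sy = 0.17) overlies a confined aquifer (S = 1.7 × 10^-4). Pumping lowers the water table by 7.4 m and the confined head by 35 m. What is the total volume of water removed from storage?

ΔV ≈ 9.57 × 10^8 m³

A = 75700 ha = 7.57 × 10^8 m²
Unconfined: ΔV_u = Sy × A × Δh_u = 0.17 × 7.57 × 10^8 × 7.4 = 9.523 × 10^8 m³
Confined: ΔV_c = S × A × Δh_c = 1.7 × 10^-4 × 7.57 × 10^8 × 35 = 4.504 × 10^6 m³
Total ΔV = 9.523 × 10^8 + 4.504 × 10^6 = 9.568 × 10^8 m³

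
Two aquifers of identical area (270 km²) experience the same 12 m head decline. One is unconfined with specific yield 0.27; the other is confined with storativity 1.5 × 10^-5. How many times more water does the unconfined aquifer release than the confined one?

A = 270 km² = 2.7 × 10^8 m²
Unconfined: ΔV_u = Sy × A × Δh = 0.27 × 2.7 × 10^8 × 12 = 8.748 × 10^8 m³
Confined: ΔV_c = S × A × Δh = 1.5 × 10^-5 × 2.7 × 10^8 × 12 = 48600 m³
Ratio = ΔV_u / ΔV_c = Sy / S = 0.27 / 1.5 × 10^-5 = 18000

ΔV_u / ΔV_c ≈ 18000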